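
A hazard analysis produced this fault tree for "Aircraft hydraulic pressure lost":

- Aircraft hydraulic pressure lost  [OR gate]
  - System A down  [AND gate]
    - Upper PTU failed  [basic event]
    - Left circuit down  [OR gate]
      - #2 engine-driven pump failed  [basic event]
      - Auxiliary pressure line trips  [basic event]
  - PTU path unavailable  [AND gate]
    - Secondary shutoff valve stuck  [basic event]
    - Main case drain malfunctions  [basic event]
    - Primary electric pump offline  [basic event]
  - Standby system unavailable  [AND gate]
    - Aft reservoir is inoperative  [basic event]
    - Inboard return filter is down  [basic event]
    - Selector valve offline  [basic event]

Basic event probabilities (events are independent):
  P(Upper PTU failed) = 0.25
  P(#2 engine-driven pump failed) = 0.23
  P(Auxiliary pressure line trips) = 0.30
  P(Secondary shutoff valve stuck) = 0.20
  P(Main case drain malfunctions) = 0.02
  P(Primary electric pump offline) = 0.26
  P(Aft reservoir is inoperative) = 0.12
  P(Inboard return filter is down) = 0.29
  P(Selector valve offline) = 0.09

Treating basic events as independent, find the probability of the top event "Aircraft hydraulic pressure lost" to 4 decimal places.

0.1189

P(Left circuit down) [OR] = 1 − (1−0.23) × (1−0.30) = 0.461000
P(System A down) [AND] = 0.25 × 0.461000 = 0.115250
P(PTU path unavailable) [AND] = 0.20 × 0.02 × 0.26 = 0.001040
P(Standby system unavailable) [AND] = 0.12 × 0.29 × 0.09 = 0.003132
P(Aircraft hydraulic pressure lost) [OR] = 1 − (1−0.115250) × (1−0.001040) × (1−0.003132) = 0.118938
Rounded to 4 decimal places: P(Aircraft hydraulic pressure lost) ≈ 0.1189.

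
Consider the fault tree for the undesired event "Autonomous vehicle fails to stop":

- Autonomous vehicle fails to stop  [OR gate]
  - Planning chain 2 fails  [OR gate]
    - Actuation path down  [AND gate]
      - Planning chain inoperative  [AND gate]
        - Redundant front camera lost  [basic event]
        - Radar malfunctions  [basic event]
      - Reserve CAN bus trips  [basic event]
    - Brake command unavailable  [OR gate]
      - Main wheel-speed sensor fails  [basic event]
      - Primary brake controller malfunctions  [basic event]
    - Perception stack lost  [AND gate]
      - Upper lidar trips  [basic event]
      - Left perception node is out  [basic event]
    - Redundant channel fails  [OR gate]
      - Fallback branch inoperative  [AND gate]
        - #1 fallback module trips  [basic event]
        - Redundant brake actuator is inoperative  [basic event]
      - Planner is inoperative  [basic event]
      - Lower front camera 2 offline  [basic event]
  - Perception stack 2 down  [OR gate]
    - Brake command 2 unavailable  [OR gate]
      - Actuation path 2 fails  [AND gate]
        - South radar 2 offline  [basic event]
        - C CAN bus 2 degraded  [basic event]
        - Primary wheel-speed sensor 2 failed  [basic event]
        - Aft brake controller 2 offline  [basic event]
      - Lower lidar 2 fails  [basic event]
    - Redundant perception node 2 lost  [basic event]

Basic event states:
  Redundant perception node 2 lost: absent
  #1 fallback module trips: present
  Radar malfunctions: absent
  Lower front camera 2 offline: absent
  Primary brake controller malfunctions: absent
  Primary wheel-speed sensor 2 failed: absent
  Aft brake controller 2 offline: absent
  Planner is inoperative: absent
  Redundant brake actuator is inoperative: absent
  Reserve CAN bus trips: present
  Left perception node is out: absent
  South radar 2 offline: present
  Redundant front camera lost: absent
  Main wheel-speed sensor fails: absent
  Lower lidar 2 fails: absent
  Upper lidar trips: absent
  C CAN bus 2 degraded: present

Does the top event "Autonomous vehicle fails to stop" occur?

Planning chain inoperative [AND]: Redundant front camera lost=not, Radar malfunctions=not → not all inputs occur → does not occur.
Actuation path down [AND]: Planning chain inoperative=not, Reserve CAN bus trips=occurs → not all inputs occur → does not occur.
Brake command unavailable [OR]: Main wheel-speed sensor fails=not, Primary brake controller malfunctions=not → no input occurs → does not occur.
Perception stack lost [AND]: Upper lidar trips=not, Left perception node is out=not → not all inputs occur → does not occur.
Fallback branch inoperative [AND]: #1 fallback module trips=occurs, Redundant brake actuator is inoperative=not → not all inputs occur → does not occur.
Redundant channel fails [OR]: Fallback branch inoperative=not, Planner is inoperative=not, Lower front camera 2 offline=not → no input occurs → does not occur.
Planning chain 2 fails [OR]: Actuation path down=not, Brake command unavailable=not, Perception stack lost=not, Redundant channel fails=not → no input occurs → does not occur.
Actuation path 2 fails [AND]: South radar 2 offline=occurs, C CAN bus 2 degraded=occurs, Primary wheel-speed sensor 2 failed=not, Aft brake controller 2 offline=not → not all inputs occur → does not occur.
Brake command 2 unavailable [OR]: Actuation path 2 fails=not, Lower lidar 2 fails=not → no input occurs → does not occur.
Perception stack 2 down [OR]: Brake command 2 unavailable=not, Redundant perception node 2 lost=not → no input occurs → does not occur.
Autonomous vehicle fails to stop [OR]: Planning chain 2 fails=not, Perception stack 2 down=not → no input occurs → does not occur.

No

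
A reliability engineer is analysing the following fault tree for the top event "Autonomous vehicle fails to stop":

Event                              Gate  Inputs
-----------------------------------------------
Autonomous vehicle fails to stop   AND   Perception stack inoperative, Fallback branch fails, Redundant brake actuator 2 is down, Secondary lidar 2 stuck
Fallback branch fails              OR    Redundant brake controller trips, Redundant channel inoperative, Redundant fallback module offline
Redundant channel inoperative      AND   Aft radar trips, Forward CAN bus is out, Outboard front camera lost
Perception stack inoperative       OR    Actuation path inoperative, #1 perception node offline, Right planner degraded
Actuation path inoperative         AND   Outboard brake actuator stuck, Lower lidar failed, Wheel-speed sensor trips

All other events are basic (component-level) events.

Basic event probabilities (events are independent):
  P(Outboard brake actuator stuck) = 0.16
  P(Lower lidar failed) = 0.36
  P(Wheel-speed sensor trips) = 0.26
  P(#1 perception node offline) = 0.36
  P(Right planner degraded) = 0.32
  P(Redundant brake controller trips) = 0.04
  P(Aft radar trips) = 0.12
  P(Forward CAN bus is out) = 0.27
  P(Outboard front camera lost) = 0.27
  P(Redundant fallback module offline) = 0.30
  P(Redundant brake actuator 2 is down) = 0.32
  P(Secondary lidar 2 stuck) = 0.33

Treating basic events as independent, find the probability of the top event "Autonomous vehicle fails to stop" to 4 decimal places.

P(Actuation path inoperative) [AND] = 0.16 × 0.36 × 0.26 = 0.014976
P(Perception stack inoperative) [OR] = 1 − (1−0.014976) × (1−0.36) × (1−0.32) = 0.571318
P(Redundant channel inoperative) [AND] = 0.12 × 0.27 × 0.27 = 0.008748
P(Fallback branch fails) [OR] = 1 − (1−0.04) × (1−0.008748) × (1−0.30) = 0.333879
P(Autonomous vehicle fails to stop) [AND] = 0.571318 × 0.333879 × 0.32 × 0.33 = 0.020143
Rounded to 4 decimal places: P(Autonomous vehicle fails to stop) ≈ 0.0201.

0.0201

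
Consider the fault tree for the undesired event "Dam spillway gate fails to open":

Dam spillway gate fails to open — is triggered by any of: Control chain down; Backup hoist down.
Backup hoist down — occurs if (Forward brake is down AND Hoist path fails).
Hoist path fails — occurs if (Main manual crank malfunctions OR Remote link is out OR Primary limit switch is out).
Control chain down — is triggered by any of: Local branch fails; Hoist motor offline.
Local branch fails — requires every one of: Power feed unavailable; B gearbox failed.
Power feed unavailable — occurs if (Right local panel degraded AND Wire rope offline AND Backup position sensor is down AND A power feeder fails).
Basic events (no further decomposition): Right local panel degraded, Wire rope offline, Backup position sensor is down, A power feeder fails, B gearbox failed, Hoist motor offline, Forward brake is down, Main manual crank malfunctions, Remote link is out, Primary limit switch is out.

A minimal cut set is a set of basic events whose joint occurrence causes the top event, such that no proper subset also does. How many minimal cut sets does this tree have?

5

Power feed unavailable [AND]: one cut set from each child combined → 1 × 1 × 1 × 1 = 1 cut set(s).
Local branch fails [AND]: one cut set from each child combined → 1 × 1 = 1 cut set(s).
Control chain down [OR]: union of children's cut sets → 2 cut set(s).
Hoist path fails [OR]: union of children's cut sets → 3 cut set(s).
Backup hoist down [AND]: one cut set from each child combined → 1 × 3 = 3 cut set(s).
Dam spillway gate fails to open [OR]: union of children's cut sets → 5 cut set(s).
Minimal cut sets: {A power feeder fails, B gearbox failed, Backup position sensor is down, Right local panel degraded, Wire rope offline}; {Hoist motor offline}; {Forward brake is down, Main manual crank malfunctions}; {Forward brake is down, Remote link is out}; {Forward brake is down, Primary limit switch is out}.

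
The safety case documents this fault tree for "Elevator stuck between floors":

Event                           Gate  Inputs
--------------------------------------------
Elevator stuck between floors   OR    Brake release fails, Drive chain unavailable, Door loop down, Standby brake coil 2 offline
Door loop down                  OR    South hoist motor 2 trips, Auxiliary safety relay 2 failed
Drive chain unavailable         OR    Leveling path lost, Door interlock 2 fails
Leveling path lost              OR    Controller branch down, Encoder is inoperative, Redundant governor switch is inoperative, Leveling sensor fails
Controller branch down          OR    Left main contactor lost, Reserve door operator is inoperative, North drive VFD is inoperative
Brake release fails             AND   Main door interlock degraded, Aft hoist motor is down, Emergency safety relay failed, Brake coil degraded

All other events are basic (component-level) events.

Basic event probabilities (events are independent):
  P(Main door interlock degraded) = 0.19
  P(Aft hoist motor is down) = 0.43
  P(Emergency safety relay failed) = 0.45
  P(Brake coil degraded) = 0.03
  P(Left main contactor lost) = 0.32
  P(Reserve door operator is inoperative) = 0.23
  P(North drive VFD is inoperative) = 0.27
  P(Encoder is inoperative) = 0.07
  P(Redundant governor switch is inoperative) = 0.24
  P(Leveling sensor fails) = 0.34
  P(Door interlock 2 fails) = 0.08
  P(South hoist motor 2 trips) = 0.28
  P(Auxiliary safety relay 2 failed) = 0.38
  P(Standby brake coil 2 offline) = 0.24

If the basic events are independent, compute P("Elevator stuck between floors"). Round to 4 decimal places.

P(Brake release fails) [AND] = 0.19 × 0.43 × 0.45 × 0.03 = 0.001103
P(Controller branch down) [OR] = 1 − (1−0.32) × (1−0.23) × (1−0.27) = 0.617772
P(Leveling path lost) [OR] = 1 − (1−0.617772) × (1−0.07) × (1−0.24) × (1−0.34) = 0.821695
P(Drive chain unavailable) [OR] = 1 − (1−0.821695) × (1−0.08) = 0.835959
P(Door loop down) [OR] = 1 − (1−0.28) × (1−0.38) = 0.553600
P(Elevator stuck between floors) [OR] = 1 − (1−0.001103) × (1−0.835959) × (1−0.553600) × (1−0.24) = 0.944408
Rounded to 4 decimal places: P(Elevator stuck between floors) ≈ 0.9444.

0.9444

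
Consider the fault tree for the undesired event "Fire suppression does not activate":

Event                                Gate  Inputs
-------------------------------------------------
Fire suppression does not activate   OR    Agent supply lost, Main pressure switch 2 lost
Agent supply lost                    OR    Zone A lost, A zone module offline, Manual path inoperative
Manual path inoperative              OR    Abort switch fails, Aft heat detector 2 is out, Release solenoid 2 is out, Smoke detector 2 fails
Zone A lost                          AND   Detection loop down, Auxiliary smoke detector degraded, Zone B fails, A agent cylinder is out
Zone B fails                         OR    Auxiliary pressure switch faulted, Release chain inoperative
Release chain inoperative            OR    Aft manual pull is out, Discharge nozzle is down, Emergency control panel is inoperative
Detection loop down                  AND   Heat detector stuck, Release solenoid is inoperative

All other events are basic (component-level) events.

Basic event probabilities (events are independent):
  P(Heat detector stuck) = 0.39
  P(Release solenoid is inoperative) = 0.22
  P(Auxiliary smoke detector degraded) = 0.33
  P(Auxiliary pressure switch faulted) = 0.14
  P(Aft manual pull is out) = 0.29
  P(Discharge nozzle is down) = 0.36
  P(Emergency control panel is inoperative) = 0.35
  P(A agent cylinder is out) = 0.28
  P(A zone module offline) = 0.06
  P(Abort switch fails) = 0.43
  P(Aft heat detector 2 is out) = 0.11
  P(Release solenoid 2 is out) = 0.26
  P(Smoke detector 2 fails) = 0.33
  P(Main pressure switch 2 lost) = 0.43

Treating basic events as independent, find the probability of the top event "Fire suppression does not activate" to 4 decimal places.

0.8660

P(Detection loop down) [AND] = 0.39 × 0.22 = 0.085800
P(Release chain inoperative) [OR] = 1 − (1−0.29) × (1−0.36) × (1−0.35) = 0.704640
P(Zone B fails) [OR] = 1 − (1−0.14) × (1−0.704640) = 0.745990
P(Zone A lost) [AND] = 0.085800 × 0.33 × 0.745990 × 0.28 = 0.005914
P(Manual path inoperative) [OR] = 1 − (1−0.43) × (1−0.11) × (1−0.26) × (1−0.33) = 0.748481
P(Agent supply lost) [OR] = 1 − (1−0.005914) × (1−0.06) × (1−0.748481) = 0.764970
P(Fire suppression does not activate) [OR] = 1 − (1−0.764970) × (1−0.43) = 0.866033
Rounded to 4 decimal places: P(Fire suppression does not activate) ≈ 0.8660.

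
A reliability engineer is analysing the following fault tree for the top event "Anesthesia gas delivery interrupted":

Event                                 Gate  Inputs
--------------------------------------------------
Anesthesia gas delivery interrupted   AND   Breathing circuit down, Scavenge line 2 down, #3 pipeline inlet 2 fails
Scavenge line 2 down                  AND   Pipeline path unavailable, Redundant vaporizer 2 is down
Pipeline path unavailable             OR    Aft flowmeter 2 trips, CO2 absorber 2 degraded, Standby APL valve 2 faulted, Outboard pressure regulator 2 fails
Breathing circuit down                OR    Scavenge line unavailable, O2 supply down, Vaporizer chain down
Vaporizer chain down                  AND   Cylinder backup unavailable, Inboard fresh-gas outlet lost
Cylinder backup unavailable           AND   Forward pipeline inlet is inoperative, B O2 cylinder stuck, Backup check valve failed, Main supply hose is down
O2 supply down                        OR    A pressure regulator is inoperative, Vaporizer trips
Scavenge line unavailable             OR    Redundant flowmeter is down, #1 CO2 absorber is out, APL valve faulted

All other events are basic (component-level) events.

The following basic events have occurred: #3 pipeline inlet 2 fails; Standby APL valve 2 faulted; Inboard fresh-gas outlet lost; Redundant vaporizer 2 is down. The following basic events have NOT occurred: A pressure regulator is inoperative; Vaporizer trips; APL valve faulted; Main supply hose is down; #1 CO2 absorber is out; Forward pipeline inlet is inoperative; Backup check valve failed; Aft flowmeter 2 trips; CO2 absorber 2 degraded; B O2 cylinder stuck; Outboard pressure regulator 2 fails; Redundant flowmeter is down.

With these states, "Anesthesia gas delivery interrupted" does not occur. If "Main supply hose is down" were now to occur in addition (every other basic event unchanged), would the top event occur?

No

Counterfactual: set "Main supply hose is down" to occurred.
Scavenge line unavailable [OR]: Redundant flowmeter is down=not, #1 CO2 absorber is out=not, APL valve faulted=not → no input occurs → does not occur.
O2 supply down [OR]: A pressure regulator is inoperative=not, Vaporizer trips=not → no input occurs → does not occur.
Cylinder backup unavailable [AND]: Forward pipeline inlet is inoperative=not, B O2 cylinder stuck=not, Backup check valve failed=not, Main supply hose is down=occurs → not all inputs occur → does not occur.
Vaporizer chain down [AND]: Cylinder backup unavailable=not, Inboard fresh-gas outlet lost=occurs → not all inputs occur → does not occur.
Breathing circuit down [OR]: Scavenge line unavailable=not, O2 supply down=not, Vaporizer chain down=not → no input occurs → does not occur.
Pipeline path unavailable [OR]: Aft flowmeter 2 trips=not, CO2 absorber 2 degraded=not, Standby APL valve 2 faulted=occurs, Outboard pressure regulator 2 fails=not → at least one input occurs → occurs.
Scavenge line 2 down [AND]: Pipeline path unavailable=occurs, Redundant vaporizer 2 is down=occurs → all inputs occur → occurs.
Anesthesia gas delivery interrupted [AND]: Breathing circuit down=not, Scavenge line 2 down=occurs, #3 pipeline inlet 2 fails=occurs → not all inputs occur → does not occur.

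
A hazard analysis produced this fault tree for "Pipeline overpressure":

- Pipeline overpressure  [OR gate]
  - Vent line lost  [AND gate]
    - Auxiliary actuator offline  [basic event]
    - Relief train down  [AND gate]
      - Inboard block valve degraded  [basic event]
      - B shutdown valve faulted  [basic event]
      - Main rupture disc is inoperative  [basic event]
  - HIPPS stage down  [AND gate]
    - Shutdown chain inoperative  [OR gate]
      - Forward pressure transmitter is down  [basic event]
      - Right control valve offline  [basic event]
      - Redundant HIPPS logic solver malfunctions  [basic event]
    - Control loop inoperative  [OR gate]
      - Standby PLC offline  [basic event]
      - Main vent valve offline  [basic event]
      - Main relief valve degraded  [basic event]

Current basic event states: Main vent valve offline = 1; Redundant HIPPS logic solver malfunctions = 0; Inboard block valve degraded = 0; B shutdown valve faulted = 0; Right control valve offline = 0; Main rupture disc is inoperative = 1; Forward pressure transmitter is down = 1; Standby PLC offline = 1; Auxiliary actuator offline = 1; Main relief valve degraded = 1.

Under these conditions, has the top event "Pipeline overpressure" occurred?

Relief train down [AND]: Inboard block valve degraded=not, B shutdown valve faulted=not, Main rupture disc is inoperative=occurs → not all inputs occur → does not occur.
Vent line lost [AND]: Auxiliary actuator offline=occurs, Relief train down=not → not all inputs occur → does not occur.
Shutdown chain inoperative [OR]: Forward pressure transmitter is down=occurs, Right control valve offline=not, Redundant HIPPS logic solver malfunctions=not → at least one input occurs → occurs.
Control loop inoperative [OR]: Standby PLC offline=occurs, Main vent valve offline=occurs, Main relief valve degraded=occurs → at least one input occurs → occurs.
HIPPS stage down [AND]: Shutdown chain inoperative=occurs, Control loop inoperative=occurs → all inputs occur → occurs.
Pipeline overpressure [OR]: Vent line lost=not, HIPPS stage down=occurs → at least one input occurs → occurs.

Yes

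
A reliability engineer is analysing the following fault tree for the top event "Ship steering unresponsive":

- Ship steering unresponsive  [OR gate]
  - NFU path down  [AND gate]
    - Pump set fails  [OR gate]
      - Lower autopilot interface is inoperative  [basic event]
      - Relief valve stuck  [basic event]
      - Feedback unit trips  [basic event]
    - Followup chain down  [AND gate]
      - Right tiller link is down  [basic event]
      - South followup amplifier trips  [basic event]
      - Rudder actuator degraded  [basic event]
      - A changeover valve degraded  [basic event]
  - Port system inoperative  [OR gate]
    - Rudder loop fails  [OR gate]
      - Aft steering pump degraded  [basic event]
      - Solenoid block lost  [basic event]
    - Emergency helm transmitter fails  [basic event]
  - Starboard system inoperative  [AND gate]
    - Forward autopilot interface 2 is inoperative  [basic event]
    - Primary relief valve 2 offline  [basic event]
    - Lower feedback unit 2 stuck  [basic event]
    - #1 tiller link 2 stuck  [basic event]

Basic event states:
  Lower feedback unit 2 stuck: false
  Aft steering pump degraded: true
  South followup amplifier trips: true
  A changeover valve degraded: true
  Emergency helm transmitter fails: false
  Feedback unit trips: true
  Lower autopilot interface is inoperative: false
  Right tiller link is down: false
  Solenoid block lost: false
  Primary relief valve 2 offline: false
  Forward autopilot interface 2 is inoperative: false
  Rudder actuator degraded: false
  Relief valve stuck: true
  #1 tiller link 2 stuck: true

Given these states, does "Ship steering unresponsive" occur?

Yes

Pump set fails [OR]: Lower autopilot interface is inoperative=not, Relief valve stuck=occurs, Feedback unit trips=occurs → at least one input occurs → occurs.
Followup chain down [AND]: Right tiller link is down=not, South followup amplifier trips=occurs, Rudder actuator degraded=not, A changeover valve degraded=occurs → not all inputs occur → does not occur.
NFU path down [AND]: Pump set fails=occurs, Followup chain down=not → not all inputs occur → does not occur.
Rudder loop fails [OR]: Aft steering pump degraded=occurs, Solenoid block lost=not → at least one input occurs → occurs.
Port system inoperative [OR]: Rudder loop fails=occurs, Emergency helm transmitter fails=not → at least one input occurs → occurs.
Starboard system inoperative [AND]: Forward autopilot interface 2 is inoperative=not, Primary relief valve 2 offline=not, Lower feedback unit 2 stuck=not, #1 tiller link 2 stuck=occurs → not all inputs occur → does not occur.
Ship steering unresponsive [OR]: NFU path down=not, Port system inoperative=occurs, Starboard system inoperative=not → at least one input occurs → occurs.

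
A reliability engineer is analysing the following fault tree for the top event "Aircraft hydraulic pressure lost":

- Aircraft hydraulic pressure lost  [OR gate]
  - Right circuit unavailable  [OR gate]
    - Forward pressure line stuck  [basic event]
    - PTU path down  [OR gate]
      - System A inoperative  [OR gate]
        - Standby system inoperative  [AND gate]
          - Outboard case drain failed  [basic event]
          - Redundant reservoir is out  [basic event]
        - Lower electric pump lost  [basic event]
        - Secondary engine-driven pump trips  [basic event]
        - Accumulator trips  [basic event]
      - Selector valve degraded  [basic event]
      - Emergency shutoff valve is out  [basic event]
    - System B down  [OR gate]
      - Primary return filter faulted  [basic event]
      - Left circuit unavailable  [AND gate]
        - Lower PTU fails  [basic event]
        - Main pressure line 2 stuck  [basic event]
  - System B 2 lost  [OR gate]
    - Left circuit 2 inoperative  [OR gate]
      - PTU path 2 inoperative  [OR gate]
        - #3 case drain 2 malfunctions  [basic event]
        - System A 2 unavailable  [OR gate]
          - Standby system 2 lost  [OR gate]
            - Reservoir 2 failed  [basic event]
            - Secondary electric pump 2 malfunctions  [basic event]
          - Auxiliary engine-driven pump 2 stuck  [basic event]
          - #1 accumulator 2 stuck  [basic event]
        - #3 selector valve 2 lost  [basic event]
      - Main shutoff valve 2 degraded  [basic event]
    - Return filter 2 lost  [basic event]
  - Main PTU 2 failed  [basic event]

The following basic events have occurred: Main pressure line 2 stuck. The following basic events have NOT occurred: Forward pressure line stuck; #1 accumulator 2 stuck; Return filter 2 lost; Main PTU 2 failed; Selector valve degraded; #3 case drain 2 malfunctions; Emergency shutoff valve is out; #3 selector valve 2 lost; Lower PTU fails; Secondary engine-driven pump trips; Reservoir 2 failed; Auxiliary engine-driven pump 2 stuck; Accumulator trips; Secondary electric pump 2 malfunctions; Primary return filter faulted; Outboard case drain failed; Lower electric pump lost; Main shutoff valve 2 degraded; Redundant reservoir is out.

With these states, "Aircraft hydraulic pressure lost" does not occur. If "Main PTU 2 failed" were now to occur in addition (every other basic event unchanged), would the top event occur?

Yes

Counterfactual: set "Main PTU 2 failed" to occurred.
Standby system inoperative [AND]: Outboard case drain failed=not, Redundant reservoir is out=not → not all inputs occur → does not occur.
System A inoperative [OR]: Standby system inoperative=not, Lower electric pump lost=not, Secondary engine-driven pump trips=not, Accumulator trips=not → no input occurs → does not occur.
PTU path down [OR]: System A inoperative=not, Selector valve degraded=not, Emergency shutoff valve is out=not → no input occurs → does not occur.
Left circuit unavailable [AND]: Lower PTU fails=not, Main pressure line 2 stuck=occurs → not all inputs occur → does not occur.
System B down [OR]: Primary return filter faulted=not, Left circuit unavailable=not → no input occurs → does not occur.
Right circuit unavailable [OR]: Forward pressure line stuck=not, PTU path down=not, System B down=not → no input occurs → does not occur.
Standby system 2 lost [OR]: Reservoir 2 failed=not, Secondary electric pump 2 malfunctions=not → no input occurs → does not occur.
System A 2 unavailable [OR]: Standby system 2 lost=not, Auxiliary engine-driven pump 2 stuck=not, #1 accumulator 2 stuck=not → no input occurs → does not occur.
PTU path 2 inoperative [OR]: #3 case drain 2 malfunctions=not, System A 2 unavailable=not, #3 selector valve 2 lost=not → no input occurs → does not occur.
Left circuit 2 inoperative [OR]: PTU path 2 inoperative=not, Main shutoff valve 2 degraded=not → no input occurs → does not occur.
System B 2 lost [OR]: Left circuit 2 inoperative=not, Return filter 2 lost=not → no input occurs → does not occur.
Aircraft hydraulic pressure lost [OR]: Right circuit unavailable=not, System B 2 lost=not, Main PTU 2 failed=occurs → at least one input occurs → occurs.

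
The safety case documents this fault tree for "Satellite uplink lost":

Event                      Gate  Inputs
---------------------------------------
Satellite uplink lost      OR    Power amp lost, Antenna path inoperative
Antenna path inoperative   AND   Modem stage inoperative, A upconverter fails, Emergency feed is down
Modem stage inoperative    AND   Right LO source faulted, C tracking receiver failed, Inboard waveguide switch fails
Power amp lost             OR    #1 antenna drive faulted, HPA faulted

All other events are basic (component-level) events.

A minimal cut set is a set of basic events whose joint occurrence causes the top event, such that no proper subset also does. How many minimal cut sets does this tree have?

3

Power amp lost [OR]: union of children's cut sets → 2 cut set(s).
Modem stage inoperative [AND]: one cut set from each child combined → 1 × 1 × 1 = 1 cut set(s).
Antenna path inoperative [AND]: one cut set from each child combined → 1 × 1 × 1 = 1 cut set(s).
Satellite uplink lost [OR]: union of children's cut sets → 3 cut set(s).
Minimal cut sets: {#1 antenna drive faulted}; {HPA faulted}; {A upconverter fails, C tracking receiver failed, Emergency feed is down, Inboard waveguide switch fails, Right LO source faulted}.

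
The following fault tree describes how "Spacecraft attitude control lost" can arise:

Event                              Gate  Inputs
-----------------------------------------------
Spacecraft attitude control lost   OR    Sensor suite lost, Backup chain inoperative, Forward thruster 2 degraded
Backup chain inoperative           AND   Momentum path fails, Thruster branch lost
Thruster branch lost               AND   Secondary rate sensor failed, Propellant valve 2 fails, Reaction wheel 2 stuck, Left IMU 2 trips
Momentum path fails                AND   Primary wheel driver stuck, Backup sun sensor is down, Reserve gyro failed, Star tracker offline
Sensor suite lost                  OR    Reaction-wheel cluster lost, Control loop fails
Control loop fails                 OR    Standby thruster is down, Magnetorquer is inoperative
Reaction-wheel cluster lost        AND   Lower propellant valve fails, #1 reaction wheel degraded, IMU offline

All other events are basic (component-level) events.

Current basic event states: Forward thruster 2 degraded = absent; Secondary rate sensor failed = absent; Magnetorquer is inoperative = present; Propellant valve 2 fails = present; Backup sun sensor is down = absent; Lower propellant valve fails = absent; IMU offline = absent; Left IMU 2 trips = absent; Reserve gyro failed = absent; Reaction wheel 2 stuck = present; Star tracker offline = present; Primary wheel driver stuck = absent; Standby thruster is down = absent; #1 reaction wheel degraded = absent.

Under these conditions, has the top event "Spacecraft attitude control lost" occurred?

Yes

Reaction-wheel cluster lost [AND]: Lower propellant valve fails=not, #1 reaction wheel degraded=not, IMU offline=not → not all inputs occur → does not occur.
Control loop fails [OR]: Standby thruster is down=not, Magnetorquer is inoperative=occurs → at least one input occurs → occurs.
Sensor suite lost [OR]: Reaction-wheel cluster lost=not, Control loop fails=occurs → at least one input occurs → occurs.
Momentum path fails [AND]: Primary wheel driver stuck=not, Backup sun sensor is down=not, Reserve gyro failed=not, Star tracker offline=occurs → not all inputs occur → does not occur.
Thruster branch lost [AND]: Secondary rate sensor failed=not, Propellant valve 2 fails=occurs, Reaction wheel 2 stuck=occurs, Left IMU 2 trips=not → not all inputs occur → does not occur.
Backup chain inoperative [AND]: Momentum path fails=not, Thruster branch lost=not → not all inputs occur → does not occur.
Spacecraft attitude control lost [OR]: Sensor suite lost=occurs, Backup chain inoperative=not, Forward thruster 2 degraded=not → at least one input occurs → occurs.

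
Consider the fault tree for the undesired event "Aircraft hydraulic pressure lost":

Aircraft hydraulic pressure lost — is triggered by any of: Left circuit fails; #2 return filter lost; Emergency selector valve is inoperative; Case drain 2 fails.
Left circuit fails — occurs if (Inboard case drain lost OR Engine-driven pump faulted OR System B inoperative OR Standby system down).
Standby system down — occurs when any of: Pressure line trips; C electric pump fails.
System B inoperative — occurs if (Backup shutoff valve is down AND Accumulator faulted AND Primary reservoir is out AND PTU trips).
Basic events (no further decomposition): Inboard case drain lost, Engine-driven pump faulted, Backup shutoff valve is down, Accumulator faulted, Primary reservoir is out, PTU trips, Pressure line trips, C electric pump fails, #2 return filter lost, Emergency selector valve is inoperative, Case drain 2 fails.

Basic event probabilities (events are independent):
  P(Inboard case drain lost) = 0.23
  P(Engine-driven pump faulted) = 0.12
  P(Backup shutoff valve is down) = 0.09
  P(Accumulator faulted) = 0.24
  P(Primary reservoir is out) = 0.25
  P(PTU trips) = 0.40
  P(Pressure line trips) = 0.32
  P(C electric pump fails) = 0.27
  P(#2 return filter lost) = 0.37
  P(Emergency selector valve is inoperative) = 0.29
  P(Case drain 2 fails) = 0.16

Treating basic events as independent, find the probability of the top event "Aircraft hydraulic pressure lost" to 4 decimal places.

P(System B inoperative) [AND] = 0.09 × 0.24 × 0.25 × 0.40 = 0.002160
P(Standby system down) [OR] = 1 − (1−0.32) × (1−0.27) = 0.503600
P(Left circuit fails) [OR] = 1 − (1−0.23) × (1−0.12) × (1−0.002160) × (1−0.503600) = 0.664366
P(Aircraft hydraulic pressure lost) [OR] = 1 − (1−0.664366) × (1−0.37) × (1−0.29) × (1−0.16) = 0.873892
Rounded to 4 decimal places: P(Aircraft hydraulic pressure lost) ≈ 0.8739.

0.8739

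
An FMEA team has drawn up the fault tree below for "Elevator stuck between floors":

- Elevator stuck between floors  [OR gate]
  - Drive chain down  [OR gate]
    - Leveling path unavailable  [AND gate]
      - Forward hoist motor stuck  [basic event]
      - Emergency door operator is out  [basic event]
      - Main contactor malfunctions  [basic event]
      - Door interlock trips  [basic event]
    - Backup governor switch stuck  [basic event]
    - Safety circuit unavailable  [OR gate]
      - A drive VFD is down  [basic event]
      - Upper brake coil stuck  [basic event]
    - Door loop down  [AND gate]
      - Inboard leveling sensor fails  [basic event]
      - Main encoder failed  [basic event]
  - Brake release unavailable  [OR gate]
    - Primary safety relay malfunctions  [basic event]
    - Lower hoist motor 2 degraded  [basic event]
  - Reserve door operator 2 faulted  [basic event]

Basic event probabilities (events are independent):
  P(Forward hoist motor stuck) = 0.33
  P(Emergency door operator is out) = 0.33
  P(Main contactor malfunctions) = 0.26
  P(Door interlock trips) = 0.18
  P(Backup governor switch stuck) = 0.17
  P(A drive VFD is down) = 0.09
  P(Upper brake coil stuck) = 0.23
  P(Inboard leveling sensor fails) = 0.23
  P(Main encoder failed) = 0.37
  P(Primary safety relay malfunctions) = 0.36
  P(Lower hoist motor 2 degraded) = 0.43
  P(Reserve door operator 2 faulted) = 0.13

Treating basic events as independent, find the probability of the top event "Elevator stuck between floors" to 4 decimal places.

0.8320

P(Leveling path unavailable) [AND] = 0.33 × 0.33 × 0.26 × 0.18 = 0.005097
P(Safety circuit unavailable) [OR] = 1 − (1−0.09) × (1−0.23) = 0.299300
P(Door loop down) [AND] = 0.23 × 0.37 = 0.085100
P(Drive chain down) [OR] = 1 − (1−0.005097) × (1−0.17) × (1−0.299300) × (1−0.085100) = 0.470624
P(Brake release unavailable) [OR] = 1 − (1−0.36) × (1−0.43) = 0.635200
P(Elevator stuck between floors) [OR] = 1 − (1−0.470624) × (1−0.635200) × (1−0.13) = 0.831989
Rounded to 4 decimal places: P(Elevator stuck between floors) ≈ 0.8320.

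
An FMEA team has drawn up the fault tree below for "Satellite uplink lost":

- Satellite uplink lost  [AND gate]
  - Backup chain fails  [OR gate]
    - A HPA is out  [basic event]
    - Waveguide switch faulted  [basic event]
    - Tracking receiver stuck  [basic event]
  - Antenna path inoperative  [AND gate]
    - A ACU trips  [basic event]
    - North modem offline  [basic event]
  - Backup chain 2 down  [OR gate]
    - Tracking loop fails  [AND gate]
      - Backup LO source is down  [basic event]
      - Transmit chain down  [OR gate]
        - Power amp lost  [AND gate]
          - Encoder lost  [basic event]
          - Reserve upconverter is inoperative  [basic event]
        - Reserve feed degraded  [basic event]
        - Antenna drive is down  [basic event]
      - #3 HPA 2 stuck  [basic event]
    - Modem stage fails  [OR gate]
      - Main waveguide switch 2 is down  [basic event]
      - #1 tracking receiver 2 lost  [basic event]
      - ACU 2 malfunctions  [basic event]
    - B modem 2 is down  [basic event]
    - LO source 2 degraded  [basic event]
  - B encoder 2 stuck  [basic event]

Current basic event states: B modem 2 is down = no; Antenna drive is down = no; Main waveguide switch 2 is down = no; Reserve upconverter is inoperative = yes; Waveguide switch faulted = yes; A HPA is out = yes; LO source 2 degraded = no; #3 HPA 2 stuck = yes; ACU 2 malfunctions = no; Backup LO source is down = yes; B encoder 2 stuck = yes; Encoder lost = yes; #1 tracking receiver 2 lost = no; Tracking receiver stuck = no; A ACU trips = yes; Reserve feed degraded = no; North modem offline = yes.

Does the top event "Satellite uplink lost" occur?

Backup chain fails [OR]: A HPA is out=occurs, Waveguide switch faulted=occurs, Tracking receiver stuck=not → at least one input occurs → occurs.
Antenna path inoperative [AND]: A ACU trips=occurs, North modem offline=occurs → all inputs occur → occurs.
Power amp lost [AND]: Encoder lost=occurs, Reserve upconverter is inoperative=occurs → all inputs occur → occurs.
Transmit chain down [OR]: Power amp lost=occurs, Reserve feed degraded=not, Antenna drive is down=not → at least one input occurs → occurs.
Tracking loop fails [AND]: Backup LO source is down=occurs, Transmit chain down=occurs, #3 HPA 2 stuck=occurs → all inputs occur → occurs.
Modem stage fails [OR]: Main waveguide switch 2 is down=not, #1 tracking receiver 2 lost=not, ACU 2 malfunctions=not → no input occurs → does not occur.
Backup chain 2 down [OR]: Tracking loop fails=occurs, Modem stage fails=not, B modem 2 is down=not, LO source 2 degraded=not → at least one input occurs → occurs.
Satellite uplink lost [AND]: Backup chain fails=occurs, Antenna path inoperative=occurs, Backup chain 2 down=occurs, B encoder 2 stuck=occurs → all inputs occur → occurs.

Yes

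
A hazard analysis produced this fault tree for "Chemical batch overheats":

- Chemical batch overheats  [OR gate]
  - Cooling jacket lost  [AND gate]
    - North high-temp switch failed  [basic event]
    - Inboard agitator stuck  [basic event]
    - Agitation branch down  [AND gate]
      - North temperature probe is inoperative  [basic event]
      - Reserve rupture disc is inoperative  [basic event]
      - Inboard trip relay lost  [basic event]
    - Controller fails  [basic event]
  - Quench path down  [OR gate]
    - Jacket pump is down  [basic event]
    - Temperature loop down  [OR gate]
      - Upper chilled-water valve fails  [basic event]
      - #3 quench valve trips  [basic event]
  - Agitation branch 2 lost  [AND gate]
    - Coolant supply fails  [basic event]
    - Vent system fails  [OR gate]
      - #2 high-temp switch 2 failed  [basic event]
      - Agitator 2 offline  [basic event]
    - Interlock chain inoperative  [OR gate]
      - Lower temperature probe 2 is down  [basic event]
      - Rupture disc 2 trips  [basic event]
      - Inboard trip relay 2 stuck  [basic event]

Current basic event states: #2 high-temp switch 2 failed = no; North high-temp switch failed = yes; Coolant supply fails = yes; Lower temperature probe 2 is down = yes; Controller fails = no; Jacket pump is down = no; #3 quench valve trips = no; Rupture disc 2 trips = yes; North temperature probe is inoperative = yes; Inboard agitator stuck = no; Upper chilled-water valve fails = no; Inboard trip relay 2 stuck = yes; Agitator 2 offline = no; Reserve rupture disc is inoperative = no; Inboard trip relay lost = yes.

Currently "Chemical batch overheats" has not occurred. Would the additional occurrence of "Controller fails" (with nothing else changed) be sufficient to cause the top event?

Counterfactual: set "Controller fails" to occurred.
Agitation branch down [AND]: North temperature probe is inoperative=occurs, Reserve rupture disc is inoperative=not, Inboard trip relay lost=occurs → not all inputs occur → does not occur.
Cooling jacket lost [AND]: North high-temp switch failed=occurs, Inboard agitator stuck=not, Agitation branch down=not, Controller fails=occurs → not all inputs occur → does not occur.
Temperature loop down [OR]: Upper chilled-water valve fails=not, #3 quench valve trips=not → no input occurs → does not occur.
Quench path down [OR]: Jacket pump is down=not, Temperature loop down=not → no input occurs → does not occur.
Vent system fails [OR]: #2 high-temp switch 2 failed=not, Agitator 2 offline=not → no input occurs → does not occur.
Interlock chain inoperative [OR]: Lower temperature probe 2 is down=occurs, Rupture disc 2 trips=occurs, Inboard trip relay 2 stuck=occurs → at least one input occurs → occurs.
Agitation branch 2 lost [AND]: Coolant supply fails=occurs, Vent system fails=not, Interlock chain inoperative=occurs → not all inputs occur → does not occur.
Chemical batch overheats [OR]: Cooling jacket lost=not, Quench path down=not, Agitation branch 2 lost=not → no input occurs → does not occur.

No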